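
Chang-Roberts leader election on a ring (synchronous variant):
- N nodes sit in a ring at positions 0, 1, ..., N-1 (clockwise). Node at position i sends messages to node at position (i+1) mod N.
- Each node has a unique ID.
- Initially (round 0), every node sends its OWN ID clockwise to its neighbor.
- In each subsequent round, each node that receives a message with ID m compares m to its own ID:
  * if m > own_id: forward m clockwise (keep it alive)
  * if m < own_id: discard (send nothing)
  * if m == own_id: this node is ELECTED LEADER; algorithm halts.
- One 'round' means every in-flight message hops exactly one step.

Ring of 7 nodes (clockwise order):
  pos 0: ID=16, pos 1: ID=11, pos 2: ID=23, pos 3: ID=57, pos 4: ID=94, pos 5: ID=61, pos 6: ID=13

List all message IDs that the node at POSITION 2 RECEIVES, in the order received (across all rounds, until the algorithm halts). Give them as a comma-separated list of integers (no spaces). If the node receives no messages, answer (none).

Answer: 11,16,61,94

Derivation:
Round 1: pos1(id11) recv 16: fwd; pos2(id23) recv 11: drop; pos3(id57) recv 23: drop; pos4(id94) recv 57: drop; pos5(id61) recv 94: fwd; pos6(id13) recv 61: fwd; pos0(id16) recv 13: drop
Round 2: pos2(id23) recv 16: drop; pos6(id13) recv 94: fwd; pos0(id16) recv 61: fwd
Round 3: pos0(id16) recv 94: fwd; pos1(id11) recv 61: fwd
Round 4: pos1(id11) recv 94: fwd; pos2(id23) recv 61: fwd
Round 5: pos2(id23) recv 94: fwd; pos3(id57) recv 61: fwd
Round 6: pos3(id57) recv 94: fwd; pos4(id94) recv 61: drop
Round 7: pos4(id94) recv 94: ELECTED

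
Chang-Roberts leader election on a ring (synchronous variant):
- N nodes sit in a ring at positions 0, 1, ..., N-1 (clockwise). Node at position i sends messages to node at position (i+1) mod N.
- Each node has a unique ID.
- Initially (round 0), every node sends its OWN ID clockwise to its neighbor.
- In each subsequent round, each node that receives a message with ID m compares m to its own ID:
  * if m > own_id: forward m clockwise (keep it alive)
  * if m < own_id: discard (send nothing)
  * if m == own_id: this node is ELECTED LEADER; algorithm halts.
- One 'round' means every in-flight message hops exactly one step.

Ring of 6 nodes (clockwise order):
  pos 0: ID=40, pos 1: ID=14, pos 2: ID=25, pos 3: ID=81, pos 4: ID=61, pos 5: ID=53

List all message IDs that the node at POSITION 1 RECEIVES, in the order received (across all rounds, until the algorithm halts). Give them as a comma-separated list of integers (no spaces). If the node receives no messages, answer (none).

Answer: 40,53,61,81

Derivation:
Round 1: pos1(id14) recv 40: fwd; pos2(id25) recv 14: drop; pos3(id81) recv 25: drop; pos4(id61) recv 81: fwd; pos5(id53) recv 61: fwd; pos0(id40) recv 53: fwd
Round 2: pos2(id25) recv 40: fwd; pos5(id53) recv 81: fwd; pos0(id40) recv 61: fwd; pos1(id14) recv 53: fwd
Round 3: pos3(id81) recv 40: drop; pos0(id40) recv 81: fwd; pos1(id14) recv 61: fwd; pos2(id25) recv 53: fwd
Round 4: pos1(id14) recv 81: fwd; pos2(id25) recv 61: fwd; pos3(id81) recv 53: drop
Round 5: pos2(id25) recv 81: fwd; pos3(id81) recv 61: drop
Round 6: pos3(id81) recv 81: ELECTED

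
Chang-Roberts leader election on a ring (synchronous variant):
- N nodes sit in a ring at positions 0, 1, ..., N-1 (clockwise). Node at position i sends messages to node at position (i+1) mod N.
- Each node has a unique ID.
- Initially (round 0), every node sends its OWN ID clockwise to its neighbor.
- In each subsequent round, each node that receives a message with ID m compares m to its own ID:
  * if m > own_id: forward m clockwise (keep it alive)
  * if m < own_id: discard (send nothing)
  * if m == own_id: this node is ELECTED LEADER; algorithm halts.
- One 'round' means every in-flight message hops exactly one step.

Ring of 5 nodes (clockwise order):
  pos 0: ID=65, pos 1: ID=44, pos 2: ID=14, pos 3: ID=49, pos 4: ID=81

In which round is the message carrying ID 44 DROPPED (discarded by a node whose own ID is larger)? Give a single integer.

Round 1: pos1(id44) recv 65: fwd; pos2(id14) recv 44: fwd; pos3(id49) recv 14: drop; pos4(id81) recv 49: drop; pos0(id65) recv 81: fwd
Round 2: pos2(id14) recv 65: fwd; pos3(id49) recv 44: drop; pos1(id44) recv 81: fwd
Round 3: pos3(id49) recv 65: fwd; pos2(id14) recv 81: fwd
Round 4: pos4(id81) recv 65: drop; pos3(id49) recv 81: fwd
Round 5: pos4(id81) recv 81: ELECTED
Message ID 44 originates at pos 1; dropped at pos 3 in round 2

Answer: 2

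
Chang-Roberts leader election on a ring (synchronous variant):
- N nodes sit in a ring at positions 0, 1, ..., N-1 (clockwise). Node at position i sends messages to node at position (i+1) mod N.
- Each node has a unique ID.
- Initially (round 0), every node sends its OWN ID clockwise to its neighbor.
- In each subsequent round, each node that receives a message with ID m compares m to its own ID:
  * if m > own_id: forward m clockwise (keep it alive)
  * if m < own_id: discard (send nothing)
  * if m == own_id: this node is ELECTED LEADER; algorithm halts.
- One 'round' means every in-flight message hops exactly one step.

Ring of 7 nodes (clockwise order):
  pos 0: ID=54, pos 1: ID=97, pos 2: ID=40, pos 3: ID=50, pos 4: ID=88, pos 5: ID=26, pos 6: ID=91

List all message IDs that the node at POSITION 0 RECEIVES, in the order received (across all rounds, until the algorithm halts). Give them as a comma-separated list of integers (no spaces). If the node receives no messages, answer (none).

Round 1: pos1(id97) recv 54: drop; pos2(id40) recv 97: fwd; pos3(id50) recv 40: drop; pos4(id88) recv 50: drop; pos5(id26) recv 88: fwd; pos6(id91) recv 26: drop; pos0(id54) recv 91: fwd
Round 2: pos3(id50) recv 97: fwd; pos6(id91) recv 88: drop; pos1(id97) recv 91: drop
Round 3: pos4(id88) recv 97: fwd
Round 4: pos5(id26) recv 97: fwd
Round 5: pos6(id91) recv 97: fwd
Round 6: pos0(id54) recv 97: fwd
Round 7: pos1(id97) recv 97: ELECTED

Answer: 91,97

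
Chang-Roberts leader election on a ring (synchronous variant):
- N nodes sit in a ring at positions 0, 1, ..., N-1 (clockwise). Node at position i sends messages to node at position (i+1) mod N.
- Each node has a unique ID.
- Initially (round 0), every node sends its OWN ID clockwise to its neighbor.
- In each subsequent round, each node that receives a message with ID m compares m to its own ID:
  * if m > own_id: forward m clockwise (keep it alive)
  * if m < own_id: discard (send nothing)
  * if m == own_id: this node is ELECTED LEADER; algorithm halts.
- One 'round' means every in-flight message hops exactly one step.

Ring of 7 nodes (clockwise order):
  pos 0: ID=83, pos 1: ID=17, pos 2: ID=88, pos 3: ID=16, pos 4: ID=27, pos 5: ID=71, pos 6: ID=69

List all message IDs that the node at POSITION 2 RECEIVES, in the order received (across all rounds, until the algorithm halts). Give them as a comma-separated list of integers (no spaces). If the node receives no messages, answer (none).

Answer: 17,83,88

Derivation:
Round 1: pos1(id17) recv 83: fwd; pos2(id88) recv 17: drop; pos3(id16) recv 88: fwd; pos4(id27) recv 16: drop; pos5(id71) recv 27: drop; pos6(id69) recv 71: fwd; pos0(id83) recv 69: drop
Round 2: pos2(id88) recv 83: drop; pos4(id27) recv 88: fwd; pos0(id83) recv 71: drop
Round 3: pos5(id71) recv 88: fwd
Round 4: pos6(id69) recv 88: fwd
Round 5: pos0(id83) recv 88: fwd
Round 6: pos1(id17) recv 88: fwd
Round 7: pos2(id88) recv 88: ELECTED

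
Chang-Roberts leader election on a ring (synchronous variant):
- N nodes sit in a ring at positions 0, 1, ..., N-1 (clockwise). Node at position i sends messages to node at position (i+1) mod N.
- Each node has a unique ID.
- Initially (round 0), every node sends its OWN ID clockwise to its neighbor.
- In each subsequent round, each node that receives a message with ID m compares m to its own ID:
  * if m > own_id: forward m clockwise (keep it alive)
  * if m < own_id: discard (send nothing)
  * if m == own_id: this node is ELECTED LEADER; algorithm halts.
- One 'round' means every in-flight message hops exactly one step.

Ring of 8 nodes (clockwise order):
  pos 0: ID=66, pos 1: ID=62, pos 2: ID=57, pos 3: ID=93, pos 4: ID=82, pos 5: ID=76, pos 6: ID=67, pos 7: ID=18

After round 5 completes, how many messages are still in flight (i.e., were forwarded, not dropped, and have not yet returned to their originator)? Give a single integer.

Round 1: pos1(id62) recv 66: fwd; pos2(id57) recv 62: fwd; pos3(id93) recv 57: drop; pos4(id82) recv 93: fwd; pos5(id76) recv 82: fwd; pos6(id67) recv 76: fwd; pos7(id18) recv 67: fwd; pos0(id66) recv 18: drop
Round 2: pos2(id57) recv 66: fwd; pos3(id93) recv 62: drop; pos5(id76) recv 93: fwd; pos6(id67) recv 82: fwd; pos7(id18) recv 76: fwd; pos0(id66) recv 67: fwd
Round 3: pos3(id93) recv 66: drop; pos6(id67) recv 93: fwd; pos7(id18) recv 82: fwd; pos0(id66) recv 76: fwd; pos1(id62) recv 67: fwd
Round 4: pos7(id18) recv 93: fwd; pos0(id66) recv 82: fwd; pos1(id62) recv 76: fwd; pos2(id57) recv 67: fwd
Round 5: pos0(id66) recv 93: fwd; pos1(id62) recv 82: fwd; pos2(id57) recv 76: fwd; pos3(id93) recv 67: drop
After round 5: 3 messages still in flight

Answer: 3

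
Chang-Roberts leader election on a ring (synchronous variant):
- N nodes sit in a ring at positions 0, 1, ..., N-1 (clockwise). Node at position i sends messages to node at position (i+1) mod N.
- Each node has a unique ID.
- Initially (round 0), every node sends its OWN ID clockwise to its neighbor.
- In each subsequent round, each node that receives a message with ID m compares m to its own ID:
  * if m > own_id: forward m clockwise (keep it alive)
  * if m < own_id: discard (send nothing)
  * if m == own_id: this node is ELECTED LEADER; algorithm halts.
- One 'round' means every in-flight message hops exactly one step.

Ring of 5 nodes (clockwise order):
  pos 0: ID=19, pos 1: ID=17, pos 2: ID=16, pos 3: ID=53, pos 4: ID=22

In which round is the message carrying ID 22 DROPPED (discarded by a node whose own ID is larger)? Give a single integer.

Round 1: pos1(id17) recv 19: fwd; pos2(id16) recv 17: fwd; pos3(id53) recv 16: drop; pos4(id22) recv 53: fwd; pos0(id19) recv 22: fwd
Round 2: pos2(id16) recv 19: fwd; pos3(id53) recv 17: drop; pos0(id19) recv 53: fwd; pos1(id17) recv 22: fwd
Round 3: pos3(id53) recv 19: drop; pos1(id17) recv 53: fwd; pos2(id16) recv 22: fwd
Round 4: pos2(id16) recv 53: fwd; pos3(id53) recv 22: drop
Round 5: pos3(id53) recv 53: ELECTED
Message ID 22 originates at pos 4; dropped at pos 3 in round 4

Answer: 4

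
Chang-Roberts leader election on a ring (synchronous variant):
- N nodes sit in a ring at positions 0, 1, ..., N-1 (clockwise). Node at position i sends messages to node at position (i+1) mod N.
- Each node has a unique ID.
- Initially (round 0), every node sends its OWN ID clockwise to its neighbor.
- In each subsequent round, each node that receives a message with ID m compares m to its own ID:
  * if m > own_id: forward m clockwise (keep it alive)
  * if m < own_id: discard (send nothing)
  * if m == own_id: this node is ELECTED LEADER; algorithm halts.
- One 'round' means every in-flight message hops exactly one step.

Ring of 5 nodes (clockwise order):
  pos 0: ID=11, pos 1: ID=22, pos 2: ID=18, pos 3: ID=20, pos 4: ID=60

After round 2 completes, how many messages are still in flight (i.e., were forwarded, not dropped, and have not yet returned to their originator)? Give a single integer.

Round 1: pos1(id22) recv 11: drop; pos2(id18) recv 22: fwd; pos3(id20) recv 18: drop; pos4(id60) recv 20: drop; pos0(id11) recv 60: fwd
Round 2: pos3(id20) recv 22: fwd; pos1(id22) recv 60: fwd
After round 2: 2 messages still in flight

Answer: 2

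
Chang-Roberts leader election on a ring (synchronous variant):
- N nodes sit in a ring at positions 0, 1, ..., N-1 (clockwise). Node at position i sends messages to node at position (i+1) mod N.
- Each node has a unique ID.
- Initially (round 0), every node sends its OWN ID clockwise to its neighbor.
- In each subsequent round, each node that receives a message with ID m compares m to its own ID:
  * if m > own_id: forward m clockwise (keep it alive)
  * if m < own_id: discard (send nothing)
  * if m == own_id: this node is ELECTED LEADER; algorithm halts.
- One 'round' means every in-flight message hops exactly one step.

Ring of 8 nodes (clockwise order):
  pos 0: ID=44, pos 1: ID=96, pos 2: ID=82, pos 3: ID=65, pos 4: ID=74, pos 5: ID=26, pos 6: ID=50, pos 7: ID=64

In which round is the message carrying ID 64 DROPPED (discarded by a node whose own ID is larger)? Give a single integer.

Answer: 2

Derivation:
Round 1: pos1(id96) recv 44: drop; pos2(id82) recv 96: fwd; pos3(id65) recv 82: fwd; pos4(id74) recv 65: drop; pos5(id26) recv 74: fwd; pos6(id50) recv 26: drop; pos7(id64) recv 50: drop; pos0(id44) recv 64: fwd
Round 2: pos3(id65) recv 96: fwd; pos4(id74) recv 82: fwd; pos6(id50) recv 74: fwd; pos1(id96) recv 64: drop
Round 3: pos4(id74) recv 96: fwd; pos5(id26) recv 82: fwd; pos7(id64) recv 74: fwd
Round 4: pos5(id26) recv 96: fwd; pos6(id50) recv 82: fwd; pos0(id44) recv 74: fwd
Round 5: pos6(id50) recv 96: fwd; pos7(id64) recv 82: fwd; pos1(id96) recv 74: drop
Round 6: pos7(id64) recv 96: fwd; pos0(id44) recv 82: fwd
Round 7: pos0(id44) recv 96: fwd; pos1(id96) recv 82: drop
Round 8: pos1(id96) recv 96: ELECTED
Message ID 64 originates at pos 7; dropped at pos 1 in round 2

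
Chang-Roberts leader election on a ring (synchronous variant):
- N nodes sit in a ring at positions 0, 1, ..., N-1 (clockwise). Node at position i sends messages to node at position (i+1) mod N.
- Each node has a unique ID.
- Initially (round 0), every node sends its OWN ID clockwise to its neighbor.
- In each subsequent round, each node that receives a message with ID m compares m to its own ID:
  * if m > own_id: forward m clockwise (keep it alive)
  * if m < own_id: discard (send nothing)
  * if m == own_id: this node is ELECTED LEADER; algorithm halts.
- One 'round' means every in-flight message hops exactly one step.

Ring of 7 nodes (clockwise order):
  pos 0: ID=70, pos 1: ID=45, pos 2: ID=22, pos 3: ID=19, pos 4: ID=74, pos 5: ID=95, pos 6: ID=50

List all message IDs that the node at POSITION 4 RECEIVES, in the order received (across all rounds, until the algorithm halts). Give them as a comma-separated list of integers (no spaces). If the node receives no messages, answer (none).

Round 1: pos1(id45) recv 70: fwd; pos2(id22) recv 45: fwd; pos3(id19) recv 22: fwd; pos4(id74) recv 19: drop; pos5(id95) recv 74: drop; pos6(id50) recv 95: fwd; pos0(id70) recv 50: drop
Round 2: pos2(id22) recv 70: fwd; pos3(id19) recv 45: fwd; pos4(id74) recv 22: drop; pos0(id70) recv 95: fwd
Round 3: pos3(id19) recv 70: fwd; pos4(id74) recv 45: drop; pos1(id45) recv 95: fwd
Round 4: pos4(id74) recv 70: drop; pos2(id22) recv 95: fwd
Round 5: pos3(id19) recv 95: fwd
Round 6: pos4(id74) recv 95: fwd
Round 7: pos5(id95) recv 95: ELECTED

Answer: 19,22,45,70,95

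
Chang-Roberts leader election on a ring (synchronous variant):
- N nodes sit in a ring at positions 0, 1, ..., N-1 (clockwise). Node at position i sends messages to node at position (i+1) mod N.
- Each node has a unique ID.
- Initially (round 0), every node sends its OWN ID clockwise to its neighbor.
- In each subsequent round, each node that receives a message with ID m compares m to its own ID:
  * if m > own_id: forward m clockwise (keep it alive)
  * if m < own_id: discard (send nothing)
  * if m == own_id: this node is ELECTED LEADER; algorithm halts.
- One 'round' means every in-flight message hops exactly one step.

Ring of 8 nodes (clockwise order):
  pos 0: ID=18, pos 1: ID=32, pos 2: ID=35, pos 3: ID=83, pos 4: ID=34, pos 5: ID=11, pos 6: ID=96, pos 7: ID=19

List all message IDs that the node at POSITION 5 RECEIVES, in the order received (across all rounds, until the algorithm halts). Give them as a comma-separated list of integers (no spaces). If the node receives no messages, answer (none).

Round 1: pos1(id32) recv 18: drop; pos2(id35) recv 32: drop; pos3(id83) recv 35: drop; pos4(id34) recv 83: fwd; pos5(id11) recv 34: fwd; pos6(id96) recv 11: drop; pos7(id19) recv 96: fwd; pos0(id18) recv 19: fwd
Round 2: pos5(id11) recv 83: fwd; pos6(id96) recv 34: drop; pos0(id18) recv 96: fwd; pos1(id32) recv 19: drop
Round 3: pos6(id96) recv 83: drop; pos1(id32) recv 96: fwd
Round 4: pos2(id35) recv 96: fwd
Round 5: pos3(id83) recv 96: fwd
Round 6: pos4(id34) recv 96: fwd
Round 7: pos5(id11) recv 96: fwd
Round 8: pos6(id96) recv 96: ELECTED

Answer: 34,83,96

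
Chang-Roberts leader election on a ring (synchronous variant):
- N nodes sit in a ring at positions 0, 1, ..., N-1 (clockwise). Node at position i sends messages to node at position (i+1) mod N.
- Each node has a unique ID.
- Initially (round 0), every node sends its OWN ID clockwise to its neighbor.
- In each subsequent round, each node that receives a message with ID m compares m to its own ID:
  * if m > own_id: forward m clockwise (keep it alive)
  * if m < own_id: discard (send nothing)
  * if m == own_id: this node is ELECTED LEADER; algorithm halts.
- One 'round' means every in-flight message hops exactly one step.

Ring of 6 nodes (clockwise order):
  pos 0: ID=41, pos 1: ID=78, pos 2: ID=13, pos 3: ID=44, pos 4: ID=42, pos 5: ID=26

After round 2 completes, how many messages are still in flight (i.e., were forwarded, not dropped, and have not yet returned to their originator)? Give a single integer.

Round 1: pos1(id78) recv 41: drop; pos2(id13) recv 78: fwd; pos3(id44) recv 13: drop; pos4(id42) recv 44: fwd; pos5(id26) recv 42: fwd; pos0(id41) recv 26: drop
Round 2: pos3(id44) recv 78: fwd; pos5(id26) recv 44: fwd; pos0(id41) recv 42: fwd
After round 2: 3 messages still in flight

Answer: 3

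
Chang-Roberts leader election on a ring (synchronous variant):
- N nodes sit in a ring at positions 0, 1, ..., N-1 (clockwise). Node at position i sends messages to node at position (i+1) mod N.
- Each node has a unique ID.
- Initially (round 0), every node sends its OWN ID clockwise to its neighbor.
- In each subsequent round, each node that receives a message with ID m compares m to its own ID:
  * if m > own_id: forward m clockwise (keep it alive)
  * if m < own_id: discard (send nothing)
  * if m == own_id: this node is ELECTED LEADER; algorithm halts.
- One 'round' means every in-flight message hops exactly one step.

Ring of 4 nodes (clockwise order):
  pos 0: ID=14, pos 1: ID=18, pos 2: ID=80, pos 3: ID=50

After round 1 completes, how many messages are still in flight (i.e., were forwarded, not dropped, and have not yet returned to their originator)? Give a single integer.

Answer: 2

Derivation:
Round 1: pos1(id18) recv 14: drop; pos2(id80) recv 18: drop; pos3(id50) recv 80: fwd; pos0(id14) recv 50: fwd
After round 1: 2 messages still in flight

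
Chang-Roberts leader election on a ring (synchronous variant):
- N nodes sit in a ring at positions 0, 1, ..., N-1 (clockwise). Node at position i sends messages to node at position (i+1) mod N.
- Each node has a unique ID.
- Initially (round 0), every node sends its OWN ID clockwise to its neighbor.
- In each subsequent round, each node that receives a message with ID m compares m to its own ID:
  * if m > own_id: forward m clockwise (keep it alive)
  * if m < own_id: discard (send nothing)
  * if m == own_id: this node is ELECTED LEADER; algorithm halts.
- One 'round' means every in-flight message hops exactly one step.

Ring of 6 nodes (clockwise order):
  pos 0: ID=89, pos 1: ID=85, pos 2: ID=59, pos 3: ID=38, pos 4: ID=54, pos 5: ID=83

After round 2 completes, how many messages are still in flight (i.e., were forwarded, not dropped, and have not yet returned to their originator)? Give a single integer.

Round 1: pos1(id85) recv 89: fwd; pos2(id59) recv 85: fwd; pos3(id38) recv 59: fwd; pos4(id54) recv 38: drop; pos5(id83) recv 54: drop; pos0(id89) recv 83: drop
Round 2: pos2(id59) recv 89: fwd; pos3(id38) recv 85: fwd; pos4(id54) recv 59: fwd
After round 2: 3 messages still in flight

Answer: 3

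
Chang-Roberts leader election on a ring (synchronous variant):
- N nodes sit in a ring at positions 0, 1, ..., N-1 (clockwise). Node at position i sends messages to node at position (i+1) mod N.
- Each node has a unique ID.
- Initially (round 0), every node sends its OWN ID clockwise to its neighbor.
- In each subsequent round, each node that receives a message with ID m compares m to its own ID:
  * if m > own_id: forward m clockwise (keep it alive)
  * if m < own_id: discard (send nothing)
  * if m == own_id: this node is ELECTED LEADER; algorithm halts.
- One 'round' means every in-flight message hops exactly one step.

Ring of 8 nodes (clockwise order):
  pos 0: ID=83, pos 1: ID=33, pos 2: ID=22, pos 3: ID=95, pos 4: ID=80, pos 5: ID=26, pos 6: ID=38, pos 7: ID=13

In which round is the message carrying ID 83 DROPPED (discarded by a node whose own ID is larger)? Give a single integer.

Answer: 3

Derivation:
Round 1: pos1(id33) recv 83: fwd; pos2(id22) recv 33: fwd; pos3(id95) recv 22: drop; pos4(id80) recv 95: fwd; pos5(id26) recv 80: fwd; pos6(id38) recv 26: drop; pos7(id13) recv 38: fwd; pos0(id83) recv 13: drop
Round 2: pos2(id22) recv 83: fwd; pos3(id95) recv 33: drop; pos5(id26) recv 95: fwd; pos6(id38) recv 80: fwd; pos0(id83) recv 38: drop
Round 3: pos3(id95) recv 83: drop; pos6(id38) recv 95: fwd; pos7(id13) recv 80: fwd
Round 4: pos7(id13) recv 95: fwd; pos0(id83) recv 80: drop
Round 5: pos0(id83) recv 95: fwd
Round 6: pos1(id33) recv 95: fwd
Round 7: pos2(id22) recv 95: fwd
Round 8: pos3(id95) recv 95: ELECTED
Message ID 83 originates at pos 0; dropped at pos 3 in round 3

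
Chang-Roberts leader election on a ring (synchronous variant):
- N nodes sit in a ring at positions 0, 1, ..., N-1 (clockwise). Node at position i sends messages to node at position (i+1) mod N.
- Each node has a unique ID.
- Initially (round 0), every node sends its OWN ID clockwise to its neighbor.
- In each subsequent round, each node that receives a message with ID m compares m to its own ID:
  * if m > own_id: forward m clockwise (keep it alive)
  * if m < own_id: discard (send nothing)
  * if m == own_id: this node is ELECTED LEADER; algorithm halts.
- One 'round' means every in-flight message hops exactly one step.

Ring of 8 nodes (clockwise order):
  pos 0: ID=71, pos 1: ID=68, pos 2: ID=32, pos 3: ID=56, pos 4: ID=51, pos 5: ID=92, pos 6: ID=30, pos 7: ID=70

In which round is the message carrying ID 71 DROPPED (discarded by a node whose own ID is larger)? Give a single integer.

Round 1: pos1(id68) recv 71: fwd; pos2(id32) recv 68: fwd; pos3(id56) recv 32: drop; pos4(id51) recv 56: fwd; pos5(id92) recv 51: drop; pos6(id30) recv 92: fwd; pos7(id70) recv 30: drop; pos0(id71) recv 70: drop
Round 2: pos2(id32) recv 71: fwd; pos3(id56) recv 68: fwd; pos5(id92) recv 56: drop; pos7(id70) recv 92: fwd
Round 3: pos3(id56) recv 71: fwd; pos4(id51) recv 68: fwd; pos0(id71) recv 92: fwd
Round 4: pos4(id51) recv 71: fwd; pos5(id92) recv 68: drop; pos1(id68) recv 92: fwd
Round 5: pos5(id92) recv 71: drop; pos2(id32) recv 92: fwd
Round 6: pos3(id56) recv 92: fwd
Round 7: pos4(id51) recv 92: fwd
Round 8: pos5(id92) recv 92: ELECTED
Message ID 71 originates at pos 0; dropped at pos 5 in round 5

Answer: 5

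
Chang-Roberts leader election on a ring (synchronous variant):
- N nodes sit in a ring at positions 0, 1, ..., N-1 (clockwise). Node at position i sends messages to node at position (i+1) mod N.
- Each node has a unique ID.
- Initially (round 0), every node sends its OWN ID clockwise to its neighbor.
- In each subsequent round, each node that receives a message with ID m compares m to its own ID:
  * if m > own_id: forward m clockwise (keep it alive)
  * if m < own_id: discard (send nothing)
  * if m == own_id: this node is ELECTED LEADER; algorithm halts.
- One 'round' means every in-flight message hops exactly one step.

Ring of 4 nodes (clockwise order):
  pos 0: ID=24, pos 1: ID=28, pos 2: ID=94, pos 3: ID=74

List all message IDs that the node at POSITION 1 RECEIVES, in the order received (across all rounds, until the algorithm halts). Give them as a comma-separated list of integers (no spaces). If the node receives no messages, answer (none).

Round 1: pos1(id28) recv 24: drop; pos2(id94) recv 28: drop; pos3(id74) recv 94: fwd; pos0(id24) recv 74: fwd
Round 2: pos0(id24) recv 94: fwd; pos1(id28) recv 74: fwd
Round 3: pos1(id28) recv 94: fwd; pos2(id94) recv 74: drop
Round 4: pos2(id94) recv 94: ELECTED

Answer: 24,74,94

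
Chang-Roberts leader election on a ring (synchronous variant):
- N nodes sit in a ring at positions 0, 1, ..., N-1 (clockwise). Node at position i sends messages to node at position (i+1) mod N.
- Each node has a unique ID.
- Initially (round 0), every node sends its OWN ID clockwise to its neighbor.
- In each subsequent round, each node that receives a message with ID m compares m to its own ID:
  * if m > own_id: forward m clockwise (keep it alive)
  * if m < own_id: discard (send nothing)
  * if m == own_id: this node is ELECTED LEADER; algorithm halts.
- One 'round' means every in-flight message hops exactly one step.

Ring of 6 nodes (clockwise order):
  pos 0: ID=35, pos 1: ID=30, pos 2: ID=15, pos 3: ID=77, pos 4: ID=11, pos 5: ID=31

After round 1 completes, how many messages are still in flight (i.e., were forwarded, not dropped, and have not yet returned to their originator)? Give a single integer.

Round 1: pos1(id30) recv 35: fwd; pos2(id15) recv 30: fwd; pos3(id77) recv 15: drop; pos4(id11) recv 77: fwd; pos5(id31) recv 11: drop; pos0(id35) recv 31: drop
After round 1: 3 messages still in flight

Answer: 3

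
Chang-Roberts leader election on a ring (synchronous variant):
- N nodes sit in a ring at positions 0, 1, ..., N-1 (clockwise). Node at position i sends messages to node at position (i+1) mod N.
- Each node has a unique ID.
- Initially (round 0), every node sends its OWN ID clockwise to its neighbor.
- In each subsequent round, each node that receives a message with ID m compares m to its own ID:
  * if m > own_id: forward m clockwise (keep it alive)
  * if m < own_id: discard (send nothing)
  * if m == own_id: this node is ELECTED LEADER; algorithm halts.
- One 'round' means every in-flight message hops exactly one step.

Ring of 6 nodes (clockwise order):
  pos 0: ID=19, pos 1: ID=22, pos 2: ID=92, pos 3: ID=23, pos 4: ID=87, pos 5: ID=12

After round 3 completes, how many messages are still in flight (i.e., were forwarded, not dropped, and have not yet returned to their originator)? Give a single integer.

Answer: 2

Derivation:
Round 1: pos1(id22) recv 19: drop; pos2(id92) recv 22: drop; pos3(id23) recv 92: fwd; pos4(id87) recv 23: drop; pos5(id12) recv 87: fwd; pos0(id19) recv 12: drop
Round 2: pos4(id87) recv 92: fwd; pos0(id19) recv 87: fwd
Round 3: pos5(id12) recv 92: fwd; pos1(id22) recv 87: fwd
After round 3: 2 messages still in flight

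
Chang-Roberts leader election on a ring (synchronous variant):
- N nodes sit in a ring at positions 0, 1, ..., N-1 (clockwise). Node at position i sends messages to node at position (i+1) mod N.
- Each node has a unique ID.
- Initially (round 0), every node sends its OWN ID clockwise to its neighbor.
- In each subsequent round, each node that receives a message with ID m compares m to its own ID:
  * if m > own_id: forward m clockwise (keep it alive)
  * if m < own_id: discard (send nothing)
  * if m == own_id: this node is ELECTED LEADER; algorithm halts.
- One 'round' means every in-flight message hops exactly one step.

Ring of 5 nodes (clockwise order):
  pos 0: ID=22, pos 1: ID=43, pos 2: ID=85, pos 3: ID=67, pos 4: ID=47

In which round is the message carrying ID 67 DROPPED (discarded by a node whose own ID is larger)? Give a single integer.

Round 1: pos1(id43) recv 22: drop; pos2(id85) recv 43: drop; pos3(id67) recv 85: fwd; pos4(id47) recv 67: fwd; pos0(id22) recv 47: fwd
Round 2: pos4(id47) recv 85: fwd; pos0(id22) recv 67: fwd; pos1(id43) recv 47: fwd
Round 3: pos0(id22) recv 85: fwd; pos1(id43) recv 67: fwd; pos2(id85) recv 47: drop
Round 4: pos1(id43) recv 85: fwd; pos2(id85) recv 67: drop
Round 5: pos2(id85) recv 85: ELECTED
Message ID 67 originates at pos 3; dropped at pos 2 in round 4

Answer: 4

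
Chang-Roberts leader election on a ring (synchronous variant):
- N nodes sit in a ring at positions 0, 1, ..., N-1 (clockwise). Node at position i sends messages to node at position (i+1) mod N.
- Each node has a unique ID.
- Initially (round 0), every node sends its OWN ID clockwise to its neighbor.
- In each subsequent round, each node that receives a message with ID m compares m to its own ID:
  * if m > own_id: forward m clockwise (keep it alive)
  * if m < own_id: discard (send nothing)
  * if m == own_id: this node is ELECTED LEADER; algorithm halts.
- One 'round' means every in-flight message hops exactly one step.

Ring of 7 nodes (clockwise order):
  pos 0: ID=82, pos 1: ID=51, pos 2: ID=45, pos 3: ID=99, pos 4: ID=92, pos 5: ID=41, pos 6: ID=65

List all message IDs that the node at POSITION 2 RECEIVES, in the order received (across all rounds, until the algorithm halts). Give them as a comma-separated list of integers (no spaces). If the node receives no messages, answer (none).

Answer: 51,82,92,99

Derivation:
Round 1: pos1(id51) recv 82: fwd; pos2(id45) recv 51: fwd; pos3(id99) recv 45: drop; pos4(id92) recv 99: fwd; pos5(id41) recv 92: fwd; pos6(id65) recv 41: drop; pos0(id82) recv 65: drop
Round 2: pos2(id45) recv 82: fwd; pos3(id99) recv 51: drop; pos5(id41) recv 99: fwd; pos6(id65) recv 92: fwd
Round 3: pos3(id99) recv 82: drop; pos6(id65) recv 99: fwd; pos0(id82) recv 92: fwd
Round 4: pos0(id82) recv 99: fwd; pos1(id51) recv 92: fwd
Round 5: pos1(id51) recv 99: fwd; pos2(id45) recv 92: fwd
Round 6: pos2(id45) recv 99: fwd; pos3(id99) recv 92: drop
Round 7: pos3(id99) recv 99: ELECTED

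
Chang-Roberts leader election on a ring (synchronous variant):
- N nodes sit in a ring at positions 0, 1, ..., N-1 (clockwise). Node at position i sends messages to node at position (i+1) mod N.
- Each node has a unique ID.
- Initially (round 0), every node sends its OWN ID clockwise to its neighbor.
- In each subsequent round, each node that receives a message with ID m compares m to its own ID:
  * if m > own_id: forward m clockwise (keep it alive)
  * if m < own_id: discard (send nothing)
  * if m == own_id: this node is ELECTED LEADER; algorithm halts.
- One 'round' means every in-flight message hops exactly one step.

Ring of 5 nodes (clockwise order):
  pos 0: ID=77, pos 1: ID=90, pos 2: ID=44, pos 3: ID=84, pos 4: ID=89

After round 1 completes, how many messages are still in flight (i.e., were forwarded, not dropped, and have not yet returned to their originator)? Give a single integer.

Round 1: pos1(id90) recv 77: drop; pos2(id44) recv 90: fwd; pos3(id84) recv 44: drop; pos4(id89) recv 84: drop; pos0(id77) recv 89: fwd
After round 1: 2 messages still in flight

Answer: 2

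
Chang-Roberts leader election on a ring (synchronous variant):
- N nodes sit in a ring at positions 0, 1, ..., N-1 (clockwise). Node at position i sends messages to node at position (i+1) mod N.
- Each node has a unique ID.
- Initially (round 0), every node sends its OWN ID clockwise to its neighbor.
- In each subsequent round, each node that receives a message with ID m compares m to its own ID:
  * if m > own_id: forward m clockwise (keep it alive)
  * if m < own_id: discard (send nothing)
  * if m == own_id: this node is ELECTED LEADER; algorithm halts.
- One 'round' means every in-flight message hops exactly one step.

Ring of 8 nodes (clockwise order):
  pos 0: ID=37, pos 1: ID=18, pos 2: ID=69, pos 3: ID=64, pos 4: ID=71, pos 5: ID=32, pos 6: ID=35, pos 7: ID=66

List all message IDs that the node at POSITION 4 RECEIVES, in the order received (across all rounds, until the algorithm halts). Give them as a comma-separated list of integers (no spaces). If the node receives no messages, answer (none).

Round 1: pos1(id18) recv 37: fwd; pos2(id69) recv 18: drop; pos3(id64) recv 69: fwd; pos4(id71) recv 64: drop; pos5(id32) recv 71: fwd; pos6(id35) recv 32: drop; pos7(id66) recv 35: drop; pos0(id37) recv 66: fwd
Round 2: pos2(id69) recv 37: drop; pos4(id71) recv 69: drop; pos6(id35) recv 71: fwd; pos1(id18) recv 66: fwd
Round 3: pos7(id66) recv 71: fwd; pos2(id69) recv 66: drop
Round 4: pos0(id37) recv 71: fwd
Round 5: pos1(id18) recv 71: fwd
Round 6: pos2(id69) recv 71: fwd
Round 7: pos3(id64) recv 71: fwd
Round 8: pos4(id71) recv 71: ELECTED

Answer: 64,69,71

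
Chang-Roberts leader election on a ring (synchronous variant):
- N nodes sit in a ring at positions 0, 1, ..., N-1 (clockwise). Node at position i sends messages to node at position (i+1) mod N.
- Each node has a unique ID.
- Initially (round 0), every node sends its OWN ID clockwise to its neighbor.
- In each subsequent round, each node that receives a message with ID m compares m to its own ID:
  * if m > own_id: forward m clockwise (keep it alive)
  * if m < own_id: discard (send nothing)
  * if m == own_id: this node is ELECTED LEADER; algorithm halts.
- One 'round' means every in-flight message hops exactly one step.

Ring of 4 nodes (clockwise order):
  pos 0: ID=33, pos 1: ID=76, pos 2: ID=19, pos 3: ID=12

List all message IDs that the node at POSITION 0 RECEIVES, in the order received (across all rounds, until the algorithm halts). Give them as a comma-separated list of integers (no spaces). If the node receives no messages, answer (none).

Answer: 12,19,76

Derivation:
Round 1: pos1(id76) recv 33: drop; pos2(id19) recv 76: fwd; pos3(id12) recv 19: fwd; pos0(id33) recv 12: drop
Round 2: pos3(id12) recv 76: fwd; pos0(id33) recv 19: drop
Round 3: pos0(id33) recv 76: fwd
Round 4: pos1(id76) recv 76: ELECTED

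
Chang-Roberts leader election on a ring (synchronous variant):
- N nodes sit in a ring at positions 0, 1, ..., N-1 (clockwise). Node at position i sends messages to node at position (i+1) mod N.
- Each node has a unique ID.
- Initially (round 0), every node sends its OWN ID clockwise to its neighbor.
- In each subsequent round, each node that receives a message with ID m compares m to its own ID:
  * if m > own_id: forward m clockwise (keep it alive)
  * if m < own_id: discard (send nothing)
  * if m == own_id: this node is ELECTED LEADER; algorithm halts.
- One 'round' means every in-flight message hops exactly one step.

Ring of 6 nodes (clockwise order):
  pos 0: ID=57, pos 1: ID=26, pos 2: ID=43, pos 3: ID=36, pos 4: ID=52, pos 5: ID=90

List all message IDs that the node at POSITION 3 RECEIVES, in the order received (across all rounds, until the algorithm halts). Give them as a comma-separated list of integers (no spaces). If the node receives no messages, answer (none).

Answer: 43,57,90

Derivation:
Round 1: pos1(id26) recv 57: fwd; pos2(id43) recv 26: drop; pos3(id36) recv 43: fwd; pos4(id52) recv 36: drop; pos5(id90) recv 52: drop; pos0(id57) recv 90: fwd
Round 2: pos2(id43) recv 57: fwd; pos4(id52) recv 43: drop; pos1(id26) recv 90: fwd
Round 3: pos3(id36) recv 57: fwd; pos2(id43) recv 90: fwd
Round 4: pos4(id52) recv 57: fwd; pos3(id36) recv 90: fwd
Round 5: pos5(id90) recv 57: drop; pos4(id52) recv 90: fwd
Round 6: pos5(id90) recv 90: ELECTED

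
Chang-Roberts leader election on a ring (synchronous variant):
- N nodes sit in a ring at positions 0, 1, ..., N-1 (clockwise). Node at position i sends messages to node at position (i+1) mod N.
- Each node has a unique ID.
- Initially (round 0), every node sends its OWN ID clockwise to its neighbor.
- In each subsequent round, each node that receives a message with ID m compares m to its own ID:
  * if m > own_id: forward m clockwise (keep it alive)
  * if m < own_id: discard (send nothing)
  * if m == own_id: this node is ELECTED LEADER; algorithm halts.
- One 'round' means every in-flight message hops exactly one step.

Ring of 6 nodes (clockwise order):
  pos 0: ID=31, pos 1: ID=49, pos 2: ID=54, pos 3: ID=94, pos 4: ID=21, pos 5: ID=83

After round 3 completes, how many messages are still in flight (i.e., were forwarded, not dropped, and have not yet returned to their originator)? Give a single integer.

Answer: 2

Derivation:
Round 1: pos1(id49) recv 31: drop; pos2(id54) recv 49: drop; pos3(id94) recv 54: drop; pos4(id21) recv 94: fwd; pos5(id83) recv 21: drop; pos0(id31) recv 83: fwd
Round 2: pos5(id83) recv 94: fwd; pos1(id49) recv 83: fwd
Round 3: pos0(id31) recv 94: fwd; pos2(id54) recv 83: fwd
After round 3: 2 messages still in flight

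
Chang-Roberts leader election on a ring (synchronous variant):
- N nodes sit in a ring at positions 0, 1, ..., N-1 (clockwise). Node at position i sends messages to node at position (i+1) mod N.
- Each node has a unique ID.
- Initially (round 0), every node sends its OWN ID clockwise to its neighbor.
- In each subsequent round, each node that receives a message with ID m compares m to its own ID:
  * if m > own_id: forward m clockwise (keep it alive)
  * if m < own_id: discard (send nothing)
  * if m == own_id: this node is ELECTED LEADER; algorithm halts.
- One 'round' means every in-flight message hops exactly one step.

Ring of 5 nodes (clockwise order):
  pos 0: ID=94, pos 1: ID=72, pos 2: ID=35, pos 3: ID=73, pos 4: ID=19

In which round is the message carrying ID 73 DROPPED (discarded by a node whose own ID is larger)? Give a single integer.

Round 1: pos1(id72) recv 94: fwd; pos2(id35) recv 72: fwd; pos3(id73) recv 35: drop; pos4(id19) recv 73: fwd; pos0(id94) recv 19: drop
Round 2: pos2(id35) recv 94: fwd; pos3(id73) recv 72: drop; pos0(id94) recv 73: drop
Round 3: pos3(id73) recv 94: fwd
Round 4: pos4(id19) recv 94: fwd
Round 5: pos0(id94) recv 94: ELECTED
Message ID 73 originates at pos 3; dropped at pos 0 in round 2

Answer: 2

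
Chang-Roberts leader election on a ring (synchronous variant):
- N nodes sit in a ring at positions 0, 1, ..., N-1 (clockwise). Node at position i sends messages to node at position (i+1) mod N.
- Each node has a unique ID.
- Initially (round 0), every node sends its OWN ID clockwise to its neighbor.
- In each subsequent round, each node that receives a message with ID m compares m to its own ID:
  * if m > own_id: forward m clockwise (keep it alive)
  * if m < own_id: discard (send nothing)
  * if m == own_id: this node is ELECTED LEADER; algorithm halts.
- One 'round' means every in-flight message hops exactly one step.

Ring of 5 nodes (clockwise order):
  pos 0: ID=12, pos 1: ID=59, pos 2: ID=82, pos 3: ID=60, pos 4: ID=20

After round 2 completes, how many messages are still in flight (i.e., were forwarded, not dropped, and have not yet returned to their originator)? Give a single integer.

Answer: 2

Derivation:
Round 1: pos1(id59) recv 12: drop; pos2(id82) recv 59: drop; pos3(id60) recv 82: fwd; pos4(id20) recv 60: fwd; pos0(id12) recv 20: fwd
Round 2: pos4(id20) recv 82: fwd; pos0(id12) recv 60: fwd; pos1(id59) recv 20: drop
After round 2: 2 messages still in flight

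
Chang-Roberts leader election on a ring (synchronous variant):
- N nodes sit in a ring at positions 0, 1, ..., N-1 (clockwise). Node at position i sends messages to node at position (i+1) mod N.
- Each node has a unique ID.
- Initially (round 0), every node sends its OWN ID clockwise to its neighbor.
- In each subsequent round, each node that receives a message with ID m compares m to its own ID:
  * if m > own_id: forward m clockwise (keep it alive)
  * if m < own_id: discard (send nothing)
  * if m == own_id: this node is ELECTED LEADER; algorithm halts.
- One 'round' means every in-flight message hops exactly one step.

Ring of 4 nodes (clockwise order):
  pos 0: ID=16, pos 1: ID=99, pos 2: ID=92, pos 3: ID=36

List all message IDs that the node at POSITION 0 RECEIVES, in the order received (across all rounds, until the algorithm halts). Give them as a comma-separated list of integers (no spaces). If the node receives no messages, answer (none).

Round 1: pos1(id99) recv 16: drop; pos2(id92) recv 99: fwd; pos3(id36) recv 92: fwd; pos0(id16) recv 36: fwd
Round 2: pos3(id36) recv 99: fwd; pos0(id16) recv 92: fwd; pos1(id99) recv 36: drop
Round 3: pos0(id16) recv 99: fwd; pos1(id99) recv 92: drop
Round 4: pos1(id99) recv 99: ELECTED

Answer: 36,92,99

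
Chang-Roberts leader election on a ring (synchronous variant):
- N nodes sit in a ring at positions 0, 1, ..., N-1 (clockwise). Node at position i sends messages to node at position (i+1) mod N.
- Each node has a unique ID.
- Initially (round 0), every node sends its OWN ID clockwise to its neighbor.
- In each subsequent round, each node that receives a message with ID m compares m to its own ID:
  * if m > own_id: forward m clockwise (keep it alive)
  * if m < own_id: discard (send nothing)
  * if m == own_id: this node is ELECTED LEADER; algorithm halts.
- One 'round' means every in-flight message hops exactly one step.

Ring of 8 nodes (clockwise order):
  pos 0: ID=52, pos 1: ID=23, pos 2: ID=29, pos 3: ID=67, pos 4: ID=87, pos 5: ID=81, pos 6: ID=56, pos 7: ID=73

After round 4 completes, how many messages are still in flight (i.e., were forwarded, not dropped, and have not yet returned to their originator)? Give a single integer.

Answer: 3

Derivation:
Round 1: pos1(id23) recv 52: fwd; pos2(id29) recv 23: drop; pos3(id67) recv 29: drop; pos4(id87) recv 67: drop; pos5(id81) recv 87: fwd; pos6(id56) recv 81: fwd; pos7(id73) recv 56: drop; pos0(id52) recv 73: fwd
Round 2: pos2(id29) recv 52: fwd; pos6(id56) recv 87: fwd; pos7(id73) recv 81: fwd; pos1(id23) recv 73: fwd
Round 3: pos3(id67) recv 52: drop; pos7(id73) recv 87: fwd; pos0(id52) recv 81: fwd; pos2(id29) recv 73: fwd
Round 4: pos0(id52) recv 87: fwd; pos1(id23) recv 81: fwd; pos3(id67) recv 73: fwd
After round 4: 3 messages still in flight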